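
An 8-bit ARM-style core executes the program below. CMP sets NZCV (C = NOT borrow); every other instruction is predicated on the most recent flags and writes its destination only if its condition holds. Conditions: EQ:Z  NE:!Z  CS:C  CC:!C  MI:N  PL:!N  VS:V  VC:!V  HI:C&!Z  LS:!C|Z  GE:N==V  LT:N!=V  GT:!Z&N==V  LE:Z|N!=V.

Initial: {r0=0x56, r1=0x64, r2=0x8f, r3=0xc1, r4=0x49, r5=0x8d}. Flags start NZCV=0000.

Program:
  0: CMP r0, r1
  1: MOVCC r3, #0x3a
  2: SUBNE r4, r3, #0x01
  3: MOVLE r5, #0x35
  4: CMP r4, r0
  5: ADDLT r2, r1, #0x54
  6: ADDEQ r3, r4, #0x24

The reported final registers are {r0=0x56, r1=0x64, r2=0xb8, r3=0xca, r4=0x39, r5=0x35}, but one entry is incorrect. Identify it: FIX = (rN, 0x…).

0: ✓ CMP  NZCV=1000
1: ✓ MOVCC  r3←0x3a
2: ✓ SUBNE  r4←0x39
3: ✓ MOVLE  r5←0x35
4: ✓ CMP  NZCV=1000
5: ✓ ADDLT  r2←0xb8
6: · ADDEQ

FIX = (r3, 0x3a)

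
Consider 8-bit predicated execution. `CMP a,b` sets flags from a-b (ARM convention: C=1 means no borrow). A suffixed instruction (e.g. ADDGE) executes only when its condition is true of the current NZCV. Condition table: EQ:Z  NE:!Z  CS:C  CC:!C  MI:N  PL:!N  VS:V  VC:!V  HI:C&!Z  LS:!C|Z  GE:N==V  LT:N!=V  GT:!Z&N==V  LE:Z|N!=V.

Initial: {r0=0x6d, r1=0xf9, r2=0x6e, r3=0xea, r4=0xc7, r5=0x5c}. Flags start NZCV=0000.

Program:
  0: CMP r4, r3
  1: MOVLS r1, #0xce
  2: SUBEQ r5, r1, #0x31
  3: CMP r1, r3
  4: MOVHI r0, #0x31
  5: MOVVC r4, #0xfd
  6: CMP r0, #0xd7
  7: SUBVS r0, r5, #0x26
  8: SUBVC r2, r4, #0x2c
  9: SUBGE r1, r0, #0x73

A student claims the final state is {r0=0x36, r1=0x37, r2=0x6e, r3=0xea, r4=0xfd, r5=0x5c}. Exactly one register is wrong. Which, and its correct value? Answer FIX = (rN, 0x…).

0: ✓ CMP  NZCV=1000
1: ✓ MOVLS  r1←0xce
2: · SUBEQ
3: ✓ CMP  NZCV=1000
4: · MOVHI
5: ✓ MOVVC  r4←0xfd
6: ✓ CMP  NZCV=1001
7: ✓ SUBVS  r0←0x36
8: · SUBVC
9: ✓ SUBGE  r1←0xc3

FIX = (r1, 0xc3)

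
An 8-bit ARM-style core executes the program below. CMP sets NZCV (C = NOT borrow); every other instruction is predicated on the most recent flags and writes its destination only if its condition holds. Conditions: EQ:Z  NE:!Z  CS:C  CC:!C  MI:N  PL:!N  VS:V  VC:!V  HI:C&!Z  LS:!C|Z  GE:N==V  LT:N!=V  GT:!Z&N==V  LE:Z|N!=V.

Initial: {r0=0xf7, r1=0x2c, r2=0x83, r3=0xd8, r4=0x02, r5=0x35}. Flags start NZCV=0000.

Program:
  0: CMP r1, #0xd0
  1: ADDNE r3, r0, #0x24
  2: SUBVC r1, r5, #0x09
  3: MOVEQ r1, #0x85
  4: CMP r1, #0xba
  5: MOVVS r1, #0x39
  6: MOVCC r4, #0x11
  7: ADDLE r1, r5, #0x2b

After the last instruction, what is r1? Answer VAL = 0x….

0: ✓ CMP  NZCV=0000
1: ✓ ADDNE  r3←0x1b
2: ✓ SUBVC  r1←0x2c
3: · MOVEQ
4: ✓ CMP  NZCV=0000
5: · MOVVS
6: ✓ MOVCC  r4←0x11
7: · ADDLE

VAL = 0x2c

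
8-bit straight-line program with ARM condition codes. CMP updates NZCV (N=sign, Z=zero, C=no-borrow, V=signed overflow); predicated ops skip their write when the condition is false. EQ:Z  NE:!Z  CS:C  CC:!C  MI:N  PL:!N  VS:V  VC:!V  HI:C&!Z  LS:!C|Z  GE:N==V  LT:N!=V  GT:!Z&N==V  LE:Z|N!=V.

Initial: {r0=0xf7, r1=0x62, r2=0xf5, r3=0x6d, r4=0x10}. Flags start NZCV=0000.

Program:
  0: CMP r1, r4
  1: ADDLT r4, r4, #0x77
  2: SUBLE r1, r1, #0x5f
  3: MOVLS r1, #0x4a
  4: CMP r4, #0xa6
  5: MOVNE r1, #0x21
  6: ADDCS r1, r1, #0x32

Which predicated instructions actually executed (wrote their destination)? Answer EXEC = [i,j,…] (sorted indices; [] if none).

[0] flags=0010 → (cmp)
[1] flags=0010 LT?F → skip
[2] flags=0010 LE?F → skip
[3] flags=0010 LS?F → skip
[4] flags=0000 → (cmp)
[5] flags=0000 NE?T → r1=0x21
[6] flags=0000 CS?F → skip

EXEC = [5]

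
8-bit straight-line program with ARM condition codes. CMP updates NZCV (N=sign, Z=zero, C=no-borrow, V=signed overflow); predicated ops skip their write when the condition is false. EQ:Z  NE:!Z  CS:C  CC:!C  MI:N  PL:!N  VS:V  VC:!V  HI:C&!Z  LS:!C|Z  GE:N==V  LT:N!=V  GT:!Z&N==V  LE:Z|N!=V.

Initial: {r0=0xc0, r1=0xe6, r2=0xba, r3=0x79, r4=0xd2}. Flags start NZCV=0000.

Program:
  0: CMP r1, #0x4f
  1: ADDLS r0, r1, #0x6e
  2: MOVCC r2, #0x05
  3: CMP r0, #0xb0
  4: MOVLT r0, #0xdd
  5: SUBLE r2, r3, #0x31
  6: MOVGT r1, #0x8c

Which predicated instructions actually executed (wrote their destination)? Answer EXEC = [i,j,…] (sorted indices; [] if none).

0: ✓ CMP  NZCV=1010
1: · ADDLS
2: · MOVCC
3: ✓ CMP  NZCV=0010
4: · MOVLT
5: · SUBLE
6: ✓ MOVGT  r1←0x8c

EXEC = [6]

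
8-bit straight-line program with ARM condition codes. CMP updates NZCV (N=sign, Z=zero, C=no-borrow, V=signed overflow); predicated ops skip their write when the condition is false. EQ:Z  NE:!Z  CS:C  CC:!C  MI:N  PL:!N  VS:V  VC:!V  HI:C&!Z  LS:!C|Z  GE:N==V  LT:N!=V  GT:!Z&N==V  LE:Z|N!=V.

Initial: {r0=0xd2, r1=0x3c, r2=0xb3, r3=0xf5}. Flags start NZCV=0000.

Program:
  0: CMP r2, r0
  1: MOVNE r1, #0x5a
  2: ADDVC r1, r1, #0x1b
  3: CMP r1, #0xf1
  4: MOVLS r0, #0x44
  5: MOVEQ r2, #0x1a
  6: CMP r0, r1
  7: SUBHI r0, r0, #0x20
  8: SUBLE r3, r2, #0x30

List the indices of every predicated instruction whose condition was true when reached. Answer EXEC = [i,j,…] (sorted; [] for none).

0: ✓ CMP  NZCV=1000
1: ✓ MOVNE  r1←0x5a
2: ✓ ADDVC  r1←0x75
3: ✓ CMP  NZCV=1001
4: ✓ MOVLS  r0←0x44
5: · MOVEQ
6: ✓ CMP  NZCV=1000
7: · SUBHI
8: ✓ SUBLE  r3←0x83

EXEC = [1,2,4,8]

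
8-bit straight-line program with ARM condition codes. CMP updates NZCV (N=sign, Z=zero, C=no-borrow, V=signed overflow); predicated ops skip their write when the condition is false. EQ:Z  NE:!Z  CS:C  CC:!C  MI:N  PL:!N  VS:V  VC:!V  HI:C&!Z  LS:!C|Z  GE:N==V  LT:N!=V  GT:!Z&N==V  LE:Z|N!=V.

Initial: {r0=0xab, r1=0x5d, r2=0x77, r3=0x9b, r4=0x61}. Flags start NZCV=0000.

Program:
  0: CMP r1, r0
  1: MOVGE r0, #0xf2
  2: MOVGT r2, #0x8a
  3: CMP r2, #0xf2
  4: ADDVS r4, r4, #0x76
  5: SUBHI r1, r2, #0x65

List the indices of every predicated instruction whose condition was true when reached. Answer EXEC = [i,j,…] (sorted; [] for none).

EXEC = [1,2]

[0] flags=1001 → (cmp)
[1] flags=1001 GE?T → r0=0xf2
[2] flags=1001 GT?T → r2=0x8a
[3] flags=1000 → (cmp)
[4] flags=1000 VS?F → skip
[5] flags=1000 HI?F → skip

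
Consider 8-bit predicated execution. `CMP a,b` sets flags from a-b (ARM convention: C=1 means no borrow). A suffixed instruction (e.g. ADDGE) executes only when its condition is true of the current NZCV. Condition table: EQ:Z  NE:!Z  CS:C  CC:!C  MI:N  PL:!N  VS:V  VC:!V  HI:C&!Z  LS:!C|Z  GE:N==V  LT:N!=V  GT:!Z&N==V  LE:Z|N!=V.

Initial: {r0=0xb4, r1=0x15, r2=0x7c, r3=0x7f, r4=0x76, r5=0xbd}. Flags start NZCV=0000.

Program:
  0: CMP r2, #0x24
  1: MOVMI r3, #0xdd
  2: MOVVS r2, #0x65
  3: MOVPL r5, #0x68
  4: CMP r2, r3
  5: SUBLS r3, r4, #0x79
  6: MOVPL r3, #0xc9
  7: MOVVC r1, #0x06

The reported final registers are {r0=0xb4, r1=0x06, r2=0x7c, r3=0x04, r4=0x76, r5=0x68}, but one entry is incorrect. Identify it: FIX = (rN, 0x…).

0: ✓ CMP  NZCV=0010
1: · MOVMI
2: · MOVVS
3: ✓ MOVPL  r5←0x68
4: ✓ CMP  NZCV=1000
5: ✓ SUBLS  r3←0xfd
6: · MOVPL
7: ✓ MOVVC  r1←0x06

FIX = (r3, 0xfd)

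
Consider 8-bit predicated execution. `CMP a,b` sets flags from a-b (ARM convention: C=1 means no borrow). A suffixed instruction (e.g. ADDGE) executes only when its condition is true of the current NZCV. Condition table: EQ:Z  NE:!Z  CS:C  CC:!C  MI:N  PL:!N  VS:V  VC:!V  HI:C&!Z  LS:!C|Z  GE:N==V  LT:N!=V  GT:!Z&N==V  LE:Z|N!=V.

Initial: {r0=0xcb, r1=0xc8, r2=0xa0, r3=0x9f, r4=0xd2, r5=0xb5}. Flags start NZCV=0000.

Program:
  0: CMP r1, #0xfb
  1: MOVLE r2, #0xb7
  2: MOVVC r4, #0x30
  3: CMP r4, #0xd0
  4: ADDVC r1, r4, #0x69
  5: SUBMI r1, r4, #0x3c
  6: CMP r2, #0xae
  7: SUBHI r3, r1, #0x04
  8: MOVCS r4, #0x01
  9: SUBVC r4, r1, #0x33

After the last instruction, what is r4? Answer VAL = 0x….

[0] flags=1000 → (cmp)
[1] flags=1000 LE?T → r2=0xb7
[2] flags=1000 VC?T → r4=0x30
[3] flags=0000 → (cmp)
[4] flags=0000 VC?T → r1=0x99
[5] flags=0000 MI?F → skip
[6] flags=0010 → (cmp)
[7] flags=0010 HI?T → r3=0x95
[8] flags=0010 CS?T → r4=0x01
[9] flags=0010 VC?T → r4=0x66

VAL = 0x66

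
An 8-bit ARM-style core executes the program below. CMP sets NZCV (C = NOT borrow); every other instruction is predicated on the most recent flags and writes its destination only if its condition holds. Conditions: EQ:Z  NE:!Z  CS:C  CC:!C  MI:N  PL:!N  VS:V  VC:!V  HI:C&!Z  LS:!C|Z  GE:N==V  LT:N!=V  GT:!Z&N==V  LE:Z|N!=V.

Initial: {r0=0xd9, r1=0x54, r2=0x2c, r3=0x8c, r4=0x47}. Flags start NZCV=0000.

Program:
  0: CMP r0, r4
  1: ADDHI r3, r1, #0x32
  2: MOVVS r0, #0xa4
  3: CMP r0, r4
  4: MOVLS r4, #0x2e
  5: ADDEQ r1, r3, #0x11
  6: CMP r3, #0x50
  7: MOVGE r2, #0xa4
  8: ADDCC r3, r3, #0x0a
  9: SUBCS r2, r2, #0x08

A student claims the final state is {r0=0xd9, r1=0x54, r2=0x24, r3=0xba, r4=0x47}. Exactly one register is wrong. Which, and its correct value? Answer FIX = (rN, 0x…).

0: ✓ CMP  NZCV=1010
1: ✓ ADDHI  r3←0x86
2: · MOVVS
3: ✓ CMP  NZCV=1010
4: · MOVLS
5: · ADDEQ
6: ✓ CMP  NZCV=0011
7: · MOVGE
8: · ADDCC
9: ✓ SUBCS  r2←0x24

FIX = (r3, 0x86)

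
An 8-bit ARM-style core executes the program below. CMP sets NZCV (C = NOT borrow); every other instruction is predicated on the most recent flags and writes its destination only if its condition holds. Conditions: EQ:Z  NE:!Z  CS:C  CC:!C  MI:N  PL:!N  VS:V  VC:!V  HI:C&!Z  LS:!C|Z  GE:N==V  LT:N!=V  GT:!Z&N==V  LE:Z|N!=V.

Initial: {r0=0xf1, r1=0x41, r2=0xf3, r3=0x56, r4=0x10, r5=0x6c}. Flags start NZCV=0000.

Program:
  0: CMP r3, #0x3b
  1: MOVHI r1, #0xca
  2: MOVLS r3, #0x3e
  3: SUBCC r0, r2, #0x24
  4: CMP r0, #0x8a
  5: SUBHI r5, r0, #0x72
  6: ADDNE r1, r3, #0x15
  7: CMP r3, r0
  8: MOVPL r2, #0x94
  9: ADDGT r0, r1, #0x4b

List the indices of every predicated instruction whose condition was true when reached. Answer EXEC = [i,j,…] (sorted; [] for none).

0: ✓ CMP  NZCV=0010
1: ✓ MOVHI  r1←0xca
2: · MOVLS
3: · SUBCC
4: ✓ CMP  NZCV=0010
5: ✓ SUBHI  r5←0x7f
6: ✓ ADDNE  r1←0x6b
7: ✓ CMP  NZCV=0000
8: ✓ MOVPL  r2←0x94
9: ✓ ADDGT  r0←0xb6

EXEC = [1,5,6,8,9]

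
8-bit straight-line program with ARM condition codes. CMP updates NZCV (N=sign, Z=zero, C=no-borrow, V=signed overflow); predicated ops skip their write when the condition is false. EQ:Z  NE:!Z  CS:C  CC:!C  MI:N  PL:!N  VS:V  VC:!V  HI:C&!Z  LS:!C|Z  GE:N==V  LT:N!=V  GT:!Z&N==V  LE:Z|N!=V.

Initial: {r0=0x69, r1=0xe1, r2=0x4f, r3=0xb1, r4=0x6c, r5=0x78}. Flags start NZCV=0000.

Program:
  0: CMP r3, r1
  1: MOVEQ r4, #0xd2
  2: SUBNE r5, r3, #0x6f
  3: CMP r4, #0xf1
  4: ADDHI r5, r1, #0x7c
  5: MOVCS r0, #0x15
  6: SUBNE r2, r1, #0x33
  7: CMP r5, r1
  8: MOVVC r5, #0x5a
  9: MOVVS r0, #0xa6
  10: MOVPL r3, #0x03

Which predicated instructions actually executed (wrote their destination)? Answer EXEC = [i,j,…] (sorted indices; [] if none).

EXEC = [2,6,8,10]

0: ✓ CMP  NZCV=1000
1: · MOVEQ
2: ✓ SUBNE  r5←0x42
3: ✓ CMP  NZCV=0000
4: · ADDHI
5: · MOVCS
6: ✓ SUBNE  r2←0xae
7: ✓ CMP  NZCV=0000
8: ✓ MOVVC  r5←0x5a
9: · MOVVS
10: ✓ MOVPL  r3←0x03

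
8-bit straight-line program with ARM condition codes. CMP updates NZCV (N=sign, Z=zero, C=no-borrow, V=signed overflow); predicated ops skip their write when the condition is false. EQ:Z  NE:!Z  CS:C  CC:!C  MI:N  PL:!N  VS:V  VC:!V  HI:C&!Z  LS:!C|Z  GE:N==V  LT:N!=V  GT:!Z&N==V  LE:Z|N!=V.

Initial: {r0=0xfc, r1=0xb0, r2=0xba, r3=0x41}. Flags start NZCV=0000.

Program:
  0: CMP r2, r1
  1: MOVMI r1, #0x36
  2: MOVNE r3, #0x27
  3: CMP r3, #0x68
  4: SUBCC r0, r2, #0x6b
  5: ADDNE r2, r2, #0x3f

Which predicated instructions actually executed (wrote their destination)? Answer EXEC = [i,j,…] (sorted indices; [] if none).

0: ✓ CMP  NZCV=0010
1: · MOVMI
2: ✓ MOVNE  r3←0x27
3: ✓ CMP  NZCV=1000
4: ✓ SUBCC  r0←0x4f
5: ✓ ADDNE  r2←0xf9

EXEC = [2,4,5]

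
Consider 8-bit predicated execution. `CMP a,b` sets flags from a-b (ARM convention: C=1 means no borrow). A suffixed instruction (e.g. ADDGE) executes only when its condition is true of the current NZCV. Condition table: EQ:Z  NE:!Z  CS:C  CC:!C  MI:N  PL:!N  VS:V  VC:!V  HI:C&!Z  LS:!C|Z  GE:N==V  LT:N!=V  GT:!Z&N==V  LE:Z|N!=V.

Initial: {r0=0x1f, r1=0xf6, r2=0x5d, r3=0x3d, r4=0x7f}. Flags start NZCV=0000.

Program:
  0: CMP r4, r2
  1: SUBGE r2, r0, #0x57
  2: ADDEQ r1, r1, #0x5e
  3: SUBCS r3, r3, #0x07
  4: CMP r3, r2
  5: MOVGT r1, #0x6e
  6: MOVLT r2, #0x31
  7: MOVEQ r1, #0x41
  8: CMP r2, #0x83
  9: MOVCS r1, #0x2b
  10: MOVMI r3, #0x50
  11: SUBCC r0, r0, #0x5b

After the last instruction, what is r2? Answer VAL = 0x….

0: ✓ CMP  NZCV=0010
1: ✓ SUBGE  r2←0xc8
2: · ADDEQ
3: ✓ SUBCS  r3←0x36
4: ✓ CMP  NZCV=0000
5: ✓ MOVGT  r1←0x6e
6: · MOVLT
7: · MOVEQ
8: ✓ CMP  NZCV=0010
9: ✓ MOVCS  r1←0x2b
10: · MOVMI
11: · SUBCC

VAL = 0xc8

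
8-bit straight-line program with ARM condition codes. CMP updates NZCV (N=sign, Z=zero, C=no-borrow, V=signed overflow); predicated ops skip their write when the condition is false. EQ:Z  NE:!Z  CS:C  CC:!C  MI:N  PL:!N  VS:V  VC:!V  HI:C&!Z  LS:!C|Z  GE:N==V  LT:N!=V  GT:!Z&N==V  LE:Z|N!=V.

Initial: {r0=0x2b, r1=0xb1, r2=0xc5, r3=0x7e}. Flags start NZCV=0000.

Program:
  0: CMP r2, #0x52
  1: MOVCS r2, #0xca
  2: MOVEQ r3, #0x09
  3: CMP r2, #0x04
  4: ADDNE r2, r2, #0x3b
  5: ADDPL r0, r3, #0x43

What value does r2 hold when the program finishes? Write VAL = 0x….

VAL = 0x05

0: ✓ CMP  NZCV=0011
1: ✓ MOVCS  r2←0xca
2: · MOVEQ
3: ✓ CMP  NZCV=1010
4: ✓ ADDNE  r2←0x05
5: · ADDPL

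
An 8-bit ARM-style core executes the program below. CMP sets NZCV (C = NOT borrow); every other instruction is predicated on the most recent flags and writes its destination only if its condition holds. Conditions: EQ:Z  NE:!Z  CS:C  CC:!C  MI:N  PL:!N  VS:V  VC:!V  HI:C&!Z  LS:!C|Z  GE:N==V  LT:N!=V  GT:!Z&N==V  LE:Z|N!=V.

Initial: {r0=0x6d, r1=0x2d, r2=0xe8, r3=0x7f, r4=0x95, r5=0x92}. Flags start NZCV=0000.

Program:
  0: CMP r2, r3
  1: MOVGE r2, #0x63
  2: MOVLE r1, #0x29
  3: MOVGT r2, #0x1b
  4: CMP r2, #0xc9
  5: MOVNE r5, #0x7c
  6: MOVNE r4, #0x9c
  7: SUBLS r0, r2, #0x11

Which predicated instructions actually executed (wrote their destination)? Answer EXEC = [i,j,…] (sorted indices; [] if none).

[0] flags=0011 → (cmp)
[1] flags=0011 GE?F → skip
[2] flags=0011 LE?T → r1=0x29
[3] flags=0011 GT?F → skip
[4] flags=0010 → (cmp)
[5] flags=0010 NE?T → r5=0x7c
[6] flags=0010 NE?T → r4=0x9c
[7] flags=0010 LS?F → skip

EXEC = [2,5,6]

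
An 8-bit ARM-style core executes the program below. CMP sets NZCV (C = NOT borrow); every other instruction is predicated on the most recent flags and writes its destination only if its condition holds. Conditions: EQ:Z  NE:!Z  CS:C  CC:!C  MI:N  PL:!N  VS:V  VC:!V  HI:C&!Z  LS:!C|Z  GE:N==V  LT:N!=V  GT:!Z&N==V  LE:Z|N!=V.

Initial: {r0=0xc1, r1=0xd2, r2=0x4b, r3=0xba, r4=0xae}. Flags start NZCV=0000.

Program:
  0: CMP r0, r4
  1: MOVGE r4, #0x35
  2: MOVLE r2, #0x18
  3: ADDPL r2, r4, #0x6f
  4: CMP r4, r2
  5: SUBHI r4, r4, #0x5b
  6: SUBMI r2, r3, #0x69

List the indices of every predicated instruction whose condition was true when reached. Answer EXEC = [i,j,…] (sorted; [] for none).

EXEC = [1,3,6]

[0] flags=0010 → (cmp)
[1] flags=0010 GE?T → r4=0x35
[2] flags=0010 LE?F → skip
[3] flags=0010 PL?T → r2=0xa4
[4] flags=1001 → (cmp)
[5] flags=1001 HI?F → skip
[6] flags=1001 MI?T → r2=0x51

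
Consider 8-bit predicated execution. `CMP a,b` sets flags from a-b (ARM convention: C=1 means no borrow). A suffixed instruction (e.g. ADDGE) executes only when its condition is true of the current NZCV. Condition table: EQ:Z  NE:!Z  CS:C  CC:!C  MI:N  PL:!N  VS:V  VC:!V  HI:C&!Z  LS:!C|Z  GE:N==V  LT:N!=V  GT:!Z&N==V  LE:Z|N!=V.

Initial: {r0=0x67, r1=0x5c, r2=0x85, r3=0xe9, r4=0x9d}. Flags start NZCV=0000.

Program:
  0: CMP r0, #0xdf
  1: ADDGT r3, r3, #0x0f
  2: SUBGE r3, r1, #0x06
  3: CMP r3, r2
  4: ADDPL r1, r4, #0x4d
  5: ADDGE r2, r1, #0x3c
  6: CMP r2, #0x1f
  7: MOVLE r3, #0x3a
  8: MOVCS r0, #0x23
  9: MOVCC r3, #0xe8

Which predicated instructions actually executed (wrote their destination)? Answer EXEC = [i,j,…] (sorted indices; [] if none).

EXEC = [1,2,5,7,8]

0: ✓ CMP  NZCV=1001
1: ✓ ADDGT  r3←0xf8
2: ✓ SUBGE  r3←0x56
3: ✓ CMP  NZCV=1001
4: · ADDPL
5: ✓ ADDGE  r2←0x98
6: ✓ CMP  NZCV=0011
7: ✓ MOVLE  r3←0x3a
8: ✓ MOVCS  r0←0x23
9: · MOVCC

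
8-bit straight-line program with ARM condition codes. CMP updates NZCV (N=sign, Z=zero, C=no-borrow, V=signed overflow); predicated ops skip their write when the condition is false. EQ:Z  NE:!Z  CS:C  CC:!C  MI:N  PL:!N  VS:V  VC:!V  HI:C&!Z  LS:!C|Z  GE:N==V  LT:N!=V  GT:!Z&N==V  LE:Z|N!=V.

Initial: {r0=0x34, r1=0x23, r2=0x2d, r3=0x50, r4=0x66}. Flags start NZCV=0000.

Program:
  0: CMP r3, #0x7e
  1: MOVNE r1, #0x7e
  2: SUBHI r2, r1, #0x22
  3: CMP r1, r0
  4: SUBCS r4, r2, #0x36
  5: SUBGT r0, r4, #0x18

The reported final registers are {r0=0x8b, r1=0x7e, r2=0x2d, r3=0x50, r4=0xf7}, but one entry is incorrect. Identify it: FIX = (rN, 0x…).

[0] flags=1000 → (cmp)
[1] flags=1000 NE?T → r1=0x7e
[2] flags=1000 HI?F → skip
[3] flags=0010 → (cmp)
[4] flags=0010 CS?T → r4=0xf7
[5] flags=0010 GT?T → r0=0xdf

FIX = (r0, 0xdf)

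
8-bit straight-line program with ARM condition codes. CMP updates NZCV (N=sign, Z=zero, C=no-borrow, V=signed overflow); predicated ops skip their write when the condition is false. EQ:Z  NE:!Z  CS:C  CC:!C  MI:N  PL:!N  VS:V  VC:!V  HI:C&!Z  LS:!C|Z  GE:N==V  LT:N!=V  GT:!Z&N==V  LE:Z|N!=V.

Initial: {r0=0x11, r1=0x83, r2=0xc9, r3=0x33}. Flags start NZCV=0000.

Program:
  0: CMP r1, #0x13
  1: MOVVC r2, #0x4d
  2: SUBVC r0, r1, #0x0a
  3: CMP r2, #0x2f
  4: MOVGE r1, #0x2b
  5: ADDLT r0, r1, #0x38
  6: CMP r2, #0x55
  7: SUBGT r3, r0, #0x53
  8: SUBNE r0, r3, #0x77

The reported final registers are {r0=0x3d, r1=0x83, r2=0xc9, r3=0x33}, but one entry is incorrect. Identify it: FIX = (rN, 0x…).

[0] flags=0011 → (cmp)
[1] flags=0011 VC?F → skip
[2] flags=0011 VC?F → skip
[3] flags=1010 → (cmp)
[4] flags=1010 GE?F → skip
[5] flags=1010 LT?T → r0=0xbb
[6] flags=0011 → (cmp)
[7] flags=0011 GT?F → skip
[8] flags=0011 NE?T → r0=0xbc

FIX = (r0, 0xbc)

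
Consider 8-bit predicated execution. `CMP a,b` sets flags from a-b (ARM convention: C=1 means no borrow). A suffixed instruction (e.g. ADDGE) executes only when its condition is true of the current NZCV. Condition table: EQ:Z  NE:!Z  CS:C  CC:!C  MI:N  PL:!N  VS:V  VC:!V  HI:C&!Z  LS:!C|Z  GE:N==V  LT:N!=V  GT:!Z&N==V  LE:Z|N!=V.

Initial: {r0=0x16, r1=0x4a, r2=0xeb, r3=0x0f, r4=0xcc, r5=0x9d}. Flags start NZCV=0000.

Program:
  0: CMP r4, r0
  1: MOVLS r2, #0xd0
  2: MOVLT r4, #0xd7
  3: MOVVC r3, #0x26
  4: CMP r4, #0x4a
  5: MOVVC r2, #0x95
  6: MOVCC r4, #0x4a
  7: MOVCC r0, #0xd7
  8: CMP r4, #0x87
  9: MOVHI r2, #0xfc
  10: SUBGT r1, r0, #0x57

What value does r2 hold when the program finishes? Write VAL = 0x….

VAL = 0xfc

[0] flags=1010 → (cmp)
[1] flags=1010 LS?F → skip
[2] flags=1010 LT?T → r4=0xd7
[3] flags=1010 VC?T → r3=0x26
[4] flags=1010 → (cmp)
[5] flags=1010 VC?T → r2=0x95
[6] flags=1010 CC?F → skip
[7] flags=1010 CC?F → skip
[8] flags=0010 → (cmp)
[9] flags=0010 HI?T → r2=0xfc
[10] flags=0010 GT?T → r1=0xbf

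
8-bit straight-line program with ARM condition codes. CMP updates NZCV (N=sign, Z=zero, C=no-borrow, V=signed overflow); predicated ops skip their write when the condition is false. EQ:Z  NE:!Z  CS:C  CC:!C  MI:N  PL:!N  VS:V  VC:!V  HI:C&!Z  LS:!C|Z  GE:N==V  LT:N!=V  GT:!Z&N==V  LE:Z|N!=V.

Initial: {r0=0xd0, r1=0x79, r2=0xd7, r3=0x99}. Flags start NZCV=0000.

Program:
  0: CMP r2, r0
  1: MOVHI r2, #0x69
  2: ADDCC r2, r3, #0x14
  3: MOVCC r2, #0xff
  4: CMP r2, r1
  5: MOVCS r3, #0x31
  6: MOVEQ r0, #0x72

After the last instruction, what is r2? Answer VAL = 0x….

VAL = 0x69

0: ✓ CMP  NZCV=0010
1: ✓ MOVHI  r2←0x69
2: · ADDCC
3: · MOVCC
4: ✓ CMP  NZCV=1000
5: · MOVCS
6: · MOVEQ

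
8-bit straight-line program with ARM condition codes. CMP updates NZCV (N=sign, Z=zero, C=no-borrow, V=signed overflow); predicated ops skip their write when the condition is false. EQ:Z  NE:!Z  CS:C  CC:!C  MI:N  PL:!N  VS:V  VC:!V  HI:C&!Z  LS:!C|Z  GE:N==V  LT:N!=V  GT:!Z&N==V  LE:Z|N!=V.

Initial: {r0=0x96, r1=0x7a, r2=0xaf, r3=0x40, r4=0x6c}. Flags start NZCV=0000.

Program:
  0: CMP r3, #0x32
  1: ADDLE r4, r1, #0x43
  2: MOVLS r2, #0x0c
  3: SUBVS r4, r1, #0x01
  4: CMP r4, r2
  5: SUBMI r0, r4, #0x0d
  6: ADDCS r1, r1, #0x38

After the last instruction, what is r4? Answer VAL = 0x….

VAL = 0x6c

[0] flags=0010 → (cmp)
[1] flags=0010 LE?F → skip
[2] flags=0010 LS?F → skip
[3] flags=0010 VS?F → skip
[4] flags=1001 → (cmp)
[5] flags=1001 MI?T → r0=0x5f
[6] flags=1001 CS?F → skip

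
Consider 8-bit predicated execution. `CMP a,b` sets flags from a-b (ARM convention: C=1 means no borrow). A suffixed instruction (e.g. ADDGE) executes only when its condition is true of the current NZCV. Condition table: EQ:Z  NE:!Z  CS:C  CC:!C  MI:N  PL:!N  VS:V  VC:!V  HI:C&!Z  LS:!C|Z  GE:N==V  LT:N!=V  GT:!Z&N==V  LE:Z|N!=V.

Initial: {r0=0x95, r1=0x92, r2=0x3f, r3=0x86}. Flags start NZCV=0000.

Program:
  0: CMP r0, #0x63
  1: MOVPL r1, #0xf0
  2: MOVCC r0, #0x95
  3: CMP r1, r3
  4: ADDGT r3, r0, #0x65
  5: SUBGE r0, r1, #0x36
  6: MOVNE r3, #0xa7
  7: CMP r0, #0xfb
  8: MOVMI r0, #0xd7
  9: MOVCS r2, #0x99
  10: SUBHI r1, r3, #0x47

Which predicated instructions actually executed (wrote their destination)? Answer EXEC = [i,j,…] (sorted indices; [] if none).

0: ✓ CMP  NZCV=0011
1: ✓ MOVPL  r1←0xf0
2: · MOVCC
3: ✓ CMP  NZCV=0010
4: ✓ ADDGT  r3←0xfa
5: ✓ SUBGE  r0←0xba
6: ✓ MOVNE  r3←0xa7
7: ✓ CMP  NZCV=1000
8: ✓ MOVMI  r0←0xd7
9: · MOVCS
10: · SUBHI

EXEC = [1,4,5,6,8]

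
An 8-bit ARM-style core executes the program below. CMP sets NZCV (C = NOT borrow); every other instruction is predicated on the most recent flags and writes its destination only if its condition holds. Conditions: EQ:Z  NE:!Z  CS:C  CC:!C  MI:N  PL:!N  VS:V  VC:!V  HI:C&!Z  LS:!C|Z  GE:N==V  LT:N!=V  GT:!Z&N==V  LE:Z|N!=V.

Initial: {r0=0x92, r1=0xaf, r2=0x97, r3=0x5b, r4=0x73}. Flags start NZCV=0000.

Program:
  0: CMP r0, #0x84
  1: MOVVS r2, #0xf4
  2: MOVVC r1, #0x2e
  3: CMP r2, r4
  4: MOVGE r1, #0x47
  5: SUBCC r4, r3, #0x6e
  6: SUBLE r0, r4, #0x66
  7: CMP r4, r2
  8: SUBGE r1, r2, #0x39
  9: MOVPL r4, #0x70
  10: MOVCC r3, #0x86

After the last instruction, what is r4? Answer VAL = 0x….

[0] flags=0010 → (cmp)
[1] flags=0010 VS?F → skip
[2] flags=0010 VC?T → r1=0x2e
[3] flags=0011 → (cmp)
[4] flags=0011 GE?F → skip
[5] flags=0011 CC?F → skip
[6] flags=0011 LE?T → r0=0x0d
[7] flags=1001 → (cmp)
[8] flags=1001 GE?T → r1=0x5e
[9] flags=1001 PL?F → skip
[10] flags=1001 CC?T → r3=0x86

VAL = 0x73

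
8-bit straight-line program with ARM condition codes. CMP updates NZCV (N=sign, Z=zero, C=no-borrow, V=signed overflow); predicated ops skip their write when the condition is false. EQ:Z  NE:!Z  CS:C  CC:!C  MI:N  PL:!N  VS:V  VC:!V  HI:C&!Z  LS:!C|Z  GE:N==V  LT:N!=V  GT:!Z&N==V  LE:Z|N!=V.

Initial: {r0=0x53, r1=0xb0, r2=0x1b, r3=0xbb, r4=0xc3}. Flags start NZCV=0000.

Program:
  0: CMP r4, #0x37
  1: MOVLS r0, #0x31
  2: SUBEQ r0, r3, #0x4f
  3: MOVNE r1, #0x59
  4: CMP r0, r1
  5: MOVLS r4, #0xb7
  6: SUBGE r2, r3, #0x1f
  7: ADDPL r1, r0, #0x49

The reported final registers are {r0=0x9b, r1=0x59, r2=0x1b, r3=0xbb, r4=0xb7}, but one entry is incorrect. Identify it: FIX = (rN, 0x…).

FIX = (r0, 0x53)

[0] flags=1010 → (cmp)
[1] flags=1010 LS?F → skip
[2] flags=1010 EQ?F → skip
[3] flags=1010 NE?T → r1=0x59
[4] flags=1000 → (cmp)
[5] flags=1000 LS?T → r4=0xb7
[6] flags=1000 GE?F → skip
[7] flags=1000 PL?F → skip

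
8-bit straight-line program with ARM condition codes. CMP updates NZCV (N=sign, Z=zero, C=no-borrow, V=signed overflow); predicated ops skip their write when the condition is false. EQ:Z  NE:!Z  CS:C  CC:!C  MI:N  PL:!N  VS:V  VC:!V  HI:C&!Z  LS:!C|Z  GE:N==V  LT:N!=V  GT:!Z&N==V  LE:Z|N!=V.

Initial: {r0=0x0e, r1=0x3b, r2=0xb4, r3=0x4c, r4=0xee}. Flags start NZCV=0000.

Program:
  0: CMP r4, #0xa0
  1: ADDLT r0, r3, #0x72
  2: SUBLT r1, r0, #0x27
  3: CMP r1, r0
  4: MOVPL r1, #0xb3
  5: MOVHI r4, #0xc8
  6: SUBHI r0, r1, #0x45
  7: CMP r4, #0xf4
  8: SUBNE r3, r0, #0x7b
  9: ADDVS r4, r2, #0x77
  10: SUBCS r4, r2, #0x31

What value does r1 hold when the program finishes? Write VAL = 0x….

VAL = 0xb3

0: ✓ CMP  NZCV=0010
1: · ADDLT
2: · SUBLT
3: ✓ CMP  NZCV=0010
4: ✓ MOVPL  r1←0xb3
5: ✓ MOVHI  r4←0xc8
6: ✓ SUBHI  r0←0x6e
7: ✓ CMP  NZCV=1000
8: ✓ SUBNE  r3←0xf3
9: · ADDVS
10: · SUBCS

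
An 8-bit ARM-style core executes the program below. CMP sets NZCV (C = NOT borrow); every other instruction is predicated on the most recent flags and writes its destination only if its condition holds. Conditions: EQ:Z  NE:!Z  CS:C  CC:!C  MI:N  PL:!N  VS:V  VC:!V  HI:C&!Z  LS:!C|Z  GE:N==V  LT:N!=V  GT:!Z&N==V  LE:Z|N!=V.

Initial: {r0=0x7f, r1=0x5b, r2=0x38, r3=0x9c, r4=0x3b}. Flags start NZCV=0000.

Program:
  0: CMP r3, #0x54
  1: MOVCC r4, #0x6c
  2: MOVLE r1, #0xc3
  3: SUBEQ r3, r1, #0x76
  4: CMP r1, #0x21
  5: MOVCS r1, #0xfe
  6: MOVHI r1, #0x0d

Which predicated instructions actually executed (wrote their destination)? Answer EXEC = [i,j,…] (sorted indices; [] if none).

[0] flags=0011 → (cmp)
[1] flags=0011 CC?F → skip
[2] flags=0011 LE?T → r1=0xc3
[3] flags=0011 EQ?F → skip
[4] flags=1010 → (cmp)
[5] flags=1010 CS?T → r1=0xfe
[6] flags=1010 HI?T → r1=0x0d

EXEC = [2,5,6]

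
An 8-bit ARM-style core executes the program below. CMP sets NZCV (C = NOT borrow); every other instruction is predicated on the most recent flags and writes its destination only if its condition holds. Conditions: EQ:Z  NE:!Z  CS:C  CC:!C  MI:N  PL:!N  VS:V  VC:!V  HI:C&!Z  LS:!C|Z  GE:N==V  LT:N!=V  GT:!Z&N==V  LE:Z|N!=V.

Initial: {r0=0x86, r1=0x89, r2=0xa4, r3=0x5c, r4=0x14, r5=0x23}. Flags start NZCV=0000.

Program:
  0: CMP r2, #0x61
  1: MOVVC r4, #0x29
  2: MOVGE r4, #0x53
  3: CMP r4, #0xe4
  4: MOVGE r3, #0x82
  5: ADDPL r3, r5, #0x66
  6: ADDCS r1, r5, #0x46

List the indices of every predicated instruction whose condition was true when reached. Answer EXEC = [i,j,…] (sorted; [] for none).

[0] flags=0011 → (cmp)
[1] flags=0011 VC?F → skip
[2] flags=0011 GE?F → skip
[3] flags=0000 → (cmp)
[4] flags=0000 GE?T → r3=0x82
[5] flags=0000 PL?T → r3=0x89
[6] flags=0000 CS?F → skip

EXEC = [4,5]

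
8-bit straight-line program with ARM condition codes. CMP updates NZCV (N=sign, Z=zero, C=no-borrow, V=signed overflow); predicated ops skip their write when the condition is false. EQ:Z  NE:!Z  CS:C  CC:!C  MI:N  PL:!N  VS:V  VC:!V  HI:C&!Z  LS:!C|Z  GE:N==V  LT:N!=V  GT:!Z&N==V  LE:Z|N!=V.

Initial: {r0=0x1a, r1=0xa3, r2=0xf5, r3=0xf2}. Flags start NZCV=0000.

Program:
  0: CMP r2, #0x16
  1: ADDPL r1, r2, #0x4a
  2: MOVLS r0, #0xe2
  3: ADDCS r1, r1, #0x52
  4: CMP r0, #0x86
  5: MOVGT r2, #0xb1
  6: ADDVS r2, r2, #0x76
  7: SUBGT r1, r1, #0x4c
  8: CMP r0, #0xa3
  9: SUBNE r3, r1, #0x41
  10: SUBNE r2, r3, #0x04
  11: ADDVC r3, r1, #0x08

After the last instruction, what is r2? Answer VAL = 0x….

VAL = 0x64

[0] flags=1010 → (cmp)
[1] flags=1010 PL?F → skip
[2] flags=1010 LS?F → skip
[3] flags=1010 CS?T → r1=0xf5
[4] flags=1001 → (cmp)
[5] flags=1001 GT?T → r2=0xb1
[6] flags=1001 VS?T → r2=0x27
[7] flags=1001 GT?T → r1=0xa9
[8] flags=0000 → (cmp)
[9] flags=0000 NE?T → r3=0x68
[10] flags=0000 NE?T → r2=0x64
[11] flags=0000 VC?T → r3=0xb1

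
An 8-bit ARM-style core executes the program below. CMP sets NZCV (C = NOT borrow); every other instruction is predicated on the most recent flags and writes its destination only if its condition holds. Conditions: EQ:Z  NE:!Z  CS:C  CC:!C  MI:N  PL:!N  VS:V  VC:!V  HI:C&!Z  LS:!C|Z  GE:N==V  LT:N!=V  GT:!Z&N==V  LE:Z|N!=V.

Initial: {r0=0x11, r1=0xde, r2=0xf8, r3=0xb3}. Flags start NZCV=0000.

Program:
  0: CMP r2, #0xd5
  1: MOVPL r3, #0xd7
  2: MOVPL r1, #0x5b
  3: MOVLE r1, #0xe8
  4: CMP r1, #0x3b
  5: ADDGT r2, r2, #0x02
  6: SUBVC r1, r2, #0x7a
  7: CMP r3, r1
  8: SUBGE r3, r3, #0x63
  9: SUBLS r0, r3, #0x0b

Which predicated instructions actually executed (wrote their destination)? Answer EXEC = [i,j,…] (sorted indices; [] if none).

0: ✓ CMP  NZCV=0010
1: ✓ MOVPL  r3←0xd7
2: ✓ MOVPL  r1←0x5b
3: · MOVLE
4: ✓ CMP  NZCV=0010
5: ✓ ADDGT  r2←0xfa
6: ✓ SUBVC  r1←0x80
7: ✓ CMP  NZCV=0010
8: ✓ SUBGE  r3←0x74
9: · SUBLS

EXEC = [1,2,5,6,8]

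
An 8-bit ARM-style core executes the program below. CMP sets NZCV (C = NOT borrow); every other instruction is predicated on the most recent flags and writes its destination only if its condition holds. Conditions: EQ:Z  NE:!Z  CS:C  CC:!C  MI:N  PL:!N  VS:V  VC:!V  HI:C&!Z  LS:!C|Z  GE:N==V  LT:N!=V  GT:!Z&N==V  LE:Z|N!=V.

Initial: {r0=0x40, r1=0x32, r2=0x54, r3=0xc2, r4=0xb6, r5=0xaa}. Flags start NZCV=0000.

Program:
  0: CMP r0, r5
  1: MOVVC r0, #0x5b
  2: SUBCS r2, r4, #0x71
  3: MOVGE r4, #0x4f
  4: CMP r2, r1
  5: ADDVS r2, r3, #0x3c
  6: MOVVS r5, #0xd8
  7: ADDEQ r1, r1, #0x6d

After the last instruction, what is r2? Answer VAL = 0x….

VAL = 0x54

0: ✓ CMP  NZCV=1001
1: · MOVVC
2: · SUBCS
3: ✓ MOVGE  r4←0x4f
4: ✓ CMP  NZCV=0010
5: · ADDVS
6: · MOVVS
7: · ADDEQ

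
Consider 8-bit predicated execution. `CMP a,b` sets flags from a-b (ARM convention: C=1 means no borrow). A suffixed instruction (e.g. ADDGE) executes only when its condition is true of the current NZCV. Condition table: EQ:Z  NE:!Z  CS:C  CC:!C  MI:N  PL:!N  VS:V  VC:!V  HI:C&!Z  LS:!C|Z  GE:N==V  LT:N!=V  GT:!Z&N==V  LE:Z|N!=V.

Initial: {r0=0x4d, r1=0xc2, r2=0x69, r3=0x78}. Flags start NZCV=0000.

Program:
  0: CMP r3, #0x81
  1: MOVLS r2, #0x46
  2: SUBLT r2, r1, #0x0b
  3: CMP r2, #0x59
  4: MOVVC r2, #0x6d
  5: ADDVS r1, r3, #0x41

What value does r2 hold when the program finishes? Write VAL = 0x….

0: ✓ CMP  NZCV=1001
1: ✓ MOVLS  r2←0x46
2: · SUBLT
3: ✓ CMP  NZCV=1000
4: ✓ MOVVC  r2←0x6d
5: · ADDVS

VAL = 0x6d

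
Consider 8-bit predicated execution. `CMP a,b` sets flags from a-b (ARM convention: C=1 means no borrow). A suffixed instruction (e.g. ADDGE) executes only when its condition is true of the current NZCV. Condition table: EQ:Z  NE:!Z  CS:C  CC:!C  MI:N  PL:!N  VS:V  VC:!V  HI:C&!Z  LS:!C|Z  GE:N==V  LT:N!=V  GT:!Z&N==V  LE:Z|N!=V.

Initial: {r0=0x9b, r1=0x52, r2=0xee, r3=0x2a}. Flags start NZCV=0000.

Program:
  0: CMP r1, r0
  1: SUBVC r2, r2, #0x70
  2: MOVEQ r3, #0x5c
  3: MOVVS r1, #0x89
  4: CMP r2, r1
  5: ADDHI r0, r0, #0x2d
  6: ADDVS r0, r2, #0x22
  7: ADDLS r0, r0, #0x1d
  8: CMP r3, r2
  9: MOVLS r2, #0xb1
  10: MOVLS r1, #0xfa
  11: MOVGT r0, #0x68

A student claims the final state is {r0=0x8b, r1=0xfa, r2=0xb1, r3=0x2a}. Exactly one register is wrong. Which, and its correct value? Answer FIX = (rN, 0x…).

0: ✓ CMP  NZCV=1001
1: · SUBVC
2: · MOVEQ
3: ✓ MOVVS  r1←0x89
4: ✓ CMP  NZCV=0010
5: ✓ ADDHI  r0←0xc8
6: · ADDVS
7: · ADDLS
8: ✓ CMP  NZCV=0000
9: ✓ MOVLS  r2←0xb1
10: ✓ MOVLS  r1←0xfa
11: ✓ MOVGT  r0←0x68

FIX = (r0, 0x68)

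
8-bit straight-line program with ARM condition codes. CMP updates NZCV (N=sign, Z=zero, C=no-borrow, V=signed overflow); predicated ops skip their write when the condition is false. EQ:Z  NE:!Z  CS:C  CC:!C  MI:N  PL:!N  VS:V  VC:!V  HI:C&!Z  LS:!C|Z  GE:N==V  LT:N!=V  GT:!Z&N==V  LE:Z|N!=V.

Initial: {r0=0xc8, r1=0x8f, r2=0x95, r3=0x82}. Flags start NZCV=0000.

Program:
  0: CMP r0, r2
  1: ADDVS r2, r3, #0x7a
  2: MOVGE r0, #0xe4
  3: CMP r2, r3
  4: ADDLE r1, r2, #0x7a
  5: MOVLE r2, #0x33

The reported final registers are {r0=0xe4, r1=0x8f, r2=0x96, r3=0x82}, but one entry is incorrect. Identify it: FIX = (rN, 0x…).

FIX = (r2, 0x95)

0: ✓ CMP  NZCV=0010
1: · ADDVS
2: ✓ MOVGE  r0←0xe4
3: ✓ CMP  NZCV=0010
4: · ADDLE
5: · MOVLE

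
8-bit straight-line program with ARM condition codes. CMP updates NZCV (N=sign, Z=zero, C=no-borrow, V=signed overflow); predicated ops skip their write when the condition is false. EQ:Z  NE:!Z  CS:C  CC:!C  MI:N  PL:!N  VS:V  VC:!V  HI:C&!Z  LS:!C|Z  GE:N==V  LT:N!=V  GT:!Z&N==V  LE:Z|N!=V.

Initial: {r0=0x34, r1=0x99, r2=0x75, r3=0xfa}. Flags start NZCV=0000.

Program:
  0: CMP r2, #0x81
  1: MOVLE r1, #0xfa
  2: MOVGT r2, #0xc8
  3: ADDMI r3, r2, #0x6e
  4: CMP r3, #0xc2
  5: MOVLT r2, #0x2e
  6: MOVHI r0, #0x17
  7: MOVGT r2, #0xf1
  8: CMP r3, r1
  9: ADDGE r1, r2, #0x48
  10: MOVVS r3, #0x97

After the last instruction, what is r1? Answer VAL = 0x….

VAL = 0x39

[0] flags=1001 → (cmp)
[1] flags=1001 LE?F → skip
[2] flags=1001 GT?T → r2=0xc8
[3] flags=1001 MI?T → r3=0x36
[4] flags=0000 → (cmp)
[5] flags=0000 LT?F → skip
[6] flags=0000 HI?F → skip
[7] flags=0000 GT?T → r2=0xf1
[8] flags=1001 → (cmp)
[9] flags=1001 GE?T → r1=0x39
[10] flags=1001 VS?T → r3=0x97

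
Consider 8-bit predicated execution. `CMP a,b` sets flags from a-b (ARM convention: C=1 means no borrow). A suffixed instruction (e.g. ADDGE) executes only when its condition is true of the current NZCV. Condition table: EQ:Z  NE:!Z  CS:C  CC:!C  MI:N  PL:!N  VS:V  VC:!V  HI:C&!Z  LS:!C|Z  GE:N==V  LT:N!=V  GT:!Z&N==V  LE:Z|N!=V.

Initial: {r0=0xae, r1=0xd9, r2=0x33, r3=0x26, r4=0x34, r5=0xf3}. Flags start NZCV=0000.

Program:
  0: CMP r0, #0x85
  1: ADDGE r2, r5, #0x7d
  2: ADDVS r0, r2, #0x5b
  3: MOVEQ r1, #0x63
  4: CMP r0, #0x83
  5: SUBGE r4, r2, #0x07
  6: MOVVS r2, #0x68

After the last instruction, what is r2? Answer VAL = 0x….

VAL = 0x70

[0] flags=0010 → (cmp)
[1] flags=0010 GE?T → r2=0x70
[2] flags=0010 VS?F → skip
[3] flags=0010 EQ?F → skip
[4] flags=0010 → (cmp)
[5] flags=0010 GE?T → r4=0x69
[6] flags=0010 VS?F → skip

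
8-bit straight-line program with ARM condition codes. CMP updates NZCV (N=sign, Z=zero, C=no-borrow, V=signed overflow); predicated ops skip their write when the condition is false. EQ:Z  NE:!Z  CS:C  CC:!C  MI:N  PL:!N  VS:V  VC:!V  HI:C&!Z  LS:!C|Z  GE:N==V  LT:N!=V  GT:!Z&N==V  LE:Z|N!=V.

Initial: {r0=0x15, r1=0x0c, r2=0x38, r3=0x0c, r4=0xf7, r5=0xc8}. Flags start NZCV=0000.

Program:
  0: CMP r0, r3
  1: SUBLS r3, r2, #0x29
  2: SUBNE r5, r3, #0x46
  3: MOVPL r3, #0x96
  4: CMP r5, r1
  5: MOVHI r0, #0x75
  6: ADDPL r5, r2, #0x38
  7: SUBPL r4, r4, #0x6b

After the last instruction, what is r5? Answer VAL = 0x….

VAL = 0xc6

0: ✓ CMP  NZCV=0010
1: · SUBLS
2: ✓ SUBNE  r5←0xc6
3: ✓ MOVPL  r3←0x96
4: ✓ CMP  NZCV=1010
5: ✓ MOVHI  r0←0x75
6: · ADDPL
7: · SUBPL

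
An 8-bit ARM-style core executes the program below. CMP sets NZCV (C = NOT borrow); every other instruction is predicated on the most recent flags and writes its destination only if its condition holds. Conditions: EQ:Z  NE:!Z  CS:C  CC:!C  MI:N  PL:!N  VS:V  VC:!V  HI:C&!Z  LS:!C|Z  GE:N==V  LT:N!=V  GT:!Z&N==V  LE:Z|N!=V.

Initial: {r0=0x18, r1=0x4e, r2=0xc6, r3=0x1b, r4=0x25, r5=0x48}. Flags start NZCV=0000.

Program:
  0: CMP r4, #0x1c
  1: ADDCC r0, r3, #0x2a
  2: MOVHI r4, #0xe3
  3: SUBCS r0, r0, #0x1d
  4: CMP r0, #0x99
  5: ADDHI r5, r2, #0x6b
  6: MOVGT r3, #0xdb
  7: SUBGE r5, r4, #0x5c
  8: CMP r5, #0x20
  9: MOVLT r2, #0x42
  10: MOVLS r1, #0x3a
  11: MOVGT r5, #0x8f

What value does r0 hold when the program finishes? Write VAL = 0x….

VAL = 0xfb

0: ✓ CMP  NZCV=0010
1: · ADDCC
2: ✓ MOVHI  r4←0xe3
3: ✓ SUBCS  r0←0xfb
4: ✓ CMP  NZCV=0010
5: ✓ ADDHI  r5←0x31
6: ✓ MOVGT  r3←0xdb
7: ✓ SUBGE  r5←0x87
8: ✓ CMP  NZCV=0011
9: ✓ MOVLT  r2←0x42
10: · MOVLS
11: · MOVGT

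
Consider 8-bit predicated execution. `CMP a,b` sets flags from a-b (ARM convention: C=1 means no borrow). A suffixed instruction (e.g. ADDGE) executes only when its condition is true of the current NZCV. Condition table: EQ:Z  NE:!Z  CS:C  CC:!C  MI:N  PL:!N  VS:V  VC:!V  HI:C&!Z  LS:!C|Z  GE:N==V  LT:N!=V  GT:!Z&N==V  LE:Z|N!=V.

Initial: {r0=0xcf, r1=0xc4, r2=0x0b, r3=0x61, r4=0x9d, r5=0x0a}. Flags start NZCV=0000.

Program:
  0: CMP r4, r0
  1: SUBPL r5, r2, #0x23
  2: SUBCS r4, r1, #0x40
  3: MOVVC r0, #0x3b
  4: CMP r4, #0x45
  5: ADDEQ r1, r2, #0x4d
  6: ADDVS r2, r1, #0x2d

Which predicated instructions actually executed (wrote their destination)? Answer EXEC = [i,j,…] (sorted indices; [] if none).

0: ✓ CMP  NZCV=1000
1: · SUBPL
2: · SUBCS
3: ✓ MOVVC  r0←0x3b
4: ✓ CMP  NZCV=0011
5: · ADDEQ
6: ✓ ADDVS  r2←0xf1

EXEC = [3,6]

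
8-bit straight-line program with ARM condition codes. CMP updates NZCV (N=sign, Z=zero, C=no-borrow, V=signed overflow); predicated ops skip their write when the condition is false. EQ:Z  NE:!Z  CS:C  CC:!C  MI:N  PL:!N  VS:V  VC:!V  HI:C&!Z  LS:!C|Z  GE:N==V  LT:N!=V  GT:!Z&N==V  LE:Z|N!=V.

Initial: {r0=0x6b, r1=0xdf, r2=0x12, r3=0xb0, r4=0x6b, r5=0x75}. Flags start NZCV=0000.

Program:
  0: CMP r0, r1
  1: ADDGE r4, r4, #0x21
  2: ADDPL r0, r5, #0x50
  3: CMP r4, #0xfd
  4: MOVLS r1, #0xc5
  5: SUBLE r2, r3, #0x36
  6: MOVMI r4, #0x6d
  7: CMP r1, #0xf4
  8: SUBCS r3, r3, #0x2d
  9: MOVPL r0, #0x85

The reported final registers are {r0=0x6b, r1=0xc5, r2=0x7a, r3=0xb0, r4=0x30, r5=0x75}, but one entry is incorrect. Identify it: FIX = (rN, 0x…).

0: ✓ CMP  NZCV=1001
1: ✓ ADDGE  r4←0x8c
2: · ADDPL
3: ✓ CMP  NZCV=1000
4: ✓ MOVLS  r1←0xc5
5: ✓ SUBLE  r2←0x7a
6: ✓ MOVMI  r4←0x6d
7: ✓ CMP  NZCV=1000
8: · SUBCS
9: · MOVPL

FIX = (r4, 0x6d)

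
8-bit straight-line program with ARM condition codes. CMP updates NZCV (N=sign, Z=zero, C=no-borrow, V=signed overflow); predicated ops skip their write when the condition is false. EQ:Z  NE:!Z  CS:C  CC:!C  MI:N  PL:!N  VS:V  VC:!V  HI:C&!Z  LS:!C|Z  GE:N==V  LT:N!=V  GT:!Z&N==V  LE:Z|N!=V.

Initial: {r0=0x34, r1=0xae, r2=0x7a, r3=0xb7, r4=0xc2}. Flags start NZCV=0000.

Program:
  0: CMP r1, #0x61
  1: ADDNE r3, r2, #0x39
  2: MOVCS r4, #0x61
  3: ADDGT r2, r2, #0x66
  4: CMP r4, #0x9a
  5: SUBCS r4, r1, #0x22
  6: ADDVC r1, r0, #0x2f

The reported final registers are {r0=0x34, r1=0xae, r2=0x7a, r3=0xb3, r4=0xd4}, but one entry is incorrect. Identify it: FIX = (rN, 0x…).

0: ✓ CMP  NZCV=0011
1: ✓ ADDNE  r3←0xb3
2: ✓ MOVCS  r4←0x61
3: · ADDGT
4: ✓ CMP  NZCV=1001
5: · SUBCS
6: · ADDVC

FIX = (r4, 0x61)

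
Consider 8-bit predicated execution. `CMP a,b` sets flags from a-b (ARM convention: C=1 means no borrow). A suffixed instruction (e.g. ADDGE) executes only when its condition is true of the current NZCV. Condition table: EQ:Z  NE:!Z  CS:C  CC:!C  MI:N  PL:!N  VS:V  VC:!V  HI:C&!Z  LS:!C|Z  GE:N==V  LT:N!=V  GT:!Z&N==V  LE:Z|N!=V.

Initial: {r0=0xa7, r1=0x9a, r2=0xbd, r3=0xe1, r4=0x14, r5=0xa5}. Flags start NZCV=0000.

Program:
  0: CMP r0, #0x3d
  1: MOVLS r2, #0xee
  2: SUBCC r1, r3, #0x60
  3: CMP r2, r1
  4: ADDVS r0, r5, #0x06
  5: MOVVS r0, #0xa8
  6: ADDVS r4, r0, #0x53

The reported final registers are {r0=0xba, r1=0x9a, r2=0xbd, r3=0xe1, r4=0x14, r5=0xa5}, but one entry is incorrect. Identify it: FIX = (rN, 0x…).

0: ✓ CMP  NZCV=0011
1: · MOVLS
2: · SUBCC
3: ✓ CMP  NZCV=0010
4: · ADDVS
5: · MOVVS
6: · ADDVS

FIX = (r0, 0xa7)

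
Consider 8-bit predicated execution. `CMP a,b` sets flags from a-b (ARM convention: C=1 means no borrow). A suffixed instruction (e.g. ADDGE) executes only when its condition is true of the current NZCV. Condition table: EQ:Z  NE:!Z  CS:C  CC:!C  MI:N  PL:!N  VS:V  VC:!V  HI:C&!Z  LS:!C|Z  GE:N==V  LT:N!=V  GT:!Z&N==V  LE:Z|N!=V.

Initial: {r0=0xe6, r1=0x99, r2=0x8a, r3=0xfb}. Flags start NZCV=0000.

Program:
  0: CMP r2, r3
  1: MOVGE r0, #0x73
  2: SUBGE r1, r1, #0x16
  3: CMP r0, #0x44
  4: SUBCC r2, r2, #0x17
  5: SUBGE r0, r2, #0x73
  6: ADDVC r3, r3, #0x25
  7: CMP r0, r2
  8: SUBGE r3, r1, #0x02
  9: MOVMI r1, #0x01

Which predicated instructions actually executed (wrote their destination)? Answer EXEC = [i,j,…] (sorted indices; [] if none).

EXEC = [6,8]

0: ✓ CMP  NZCV=1000
1: · MOVGE
2: · SUBGE
3: ✓ CMP  NZCV=1010
4: · SUBCC
5: · SUBGE
6: ✓ ADDVC  r3←0x20
7: ✓ CMP  NZCV=0010
8: ✓ SUBGE  r3←0x97
9: · MOVMI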